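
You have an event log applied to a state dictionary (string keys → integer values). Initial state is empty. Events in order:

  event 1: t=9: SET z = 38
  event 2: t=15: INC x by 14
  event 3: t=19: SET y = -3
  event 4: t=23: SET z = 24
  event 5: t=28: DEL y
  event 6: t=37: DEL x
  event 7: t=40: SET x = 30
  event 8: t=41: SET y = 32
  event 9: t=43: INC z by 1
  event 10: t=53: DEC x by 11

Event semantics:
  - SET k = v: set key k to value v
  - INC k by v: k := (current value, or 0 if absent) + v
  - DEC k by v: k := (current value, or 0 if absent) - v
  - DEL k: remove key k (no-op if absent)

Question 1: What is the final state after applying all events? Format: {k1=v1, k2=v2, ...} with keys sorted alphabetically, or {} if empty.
Answer: {x=19, y=32, z=25}

Derivation:
  after event 1 (t=9: SET z = 38): {z=38}
  after event 2 (t=15: INC x by 14): {x=14, z=38}
  after event 3 (t=19: SET y = -3): {x=14, y=-3, z=38}
  after event 4 (t=23: SET z = 24): {x=14, y=-3, z=24}
  after event 5 (t=28: DEL y): {x=14, z=24}
  after event 6 (t=37: DEL x): {z=24}
  after event 7 (t=40: SET x = 30): {x=30, z=24}
  after event 8 (t=41: SET y = 32): {x=30, y=32, z=24}
  after event 9 (t=43: INC z by 1): {x=30, y=32, z=25}
  after event 10 (t=53: DEC x by 11): {x=19, y=32, z=25}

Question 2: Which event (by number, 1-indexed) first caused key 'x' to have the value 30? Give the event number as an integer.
Answer: 7

Derivation:
Looking for first event where x becomes 30:
  event 2: x = 14
  event 3: x = 14
  event 4: x = 14
  event 5: x = 14
  event 6: x = (absent)
  event 7: x (absent) -> 30  <-- first match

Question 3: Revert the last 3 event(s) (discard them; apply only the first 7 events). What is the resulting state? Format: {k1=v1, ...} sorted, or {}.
Answer: {x=30, z=24}

Derivation:
Keep first 7 events (discard last 3):
  after event 1 (t=9: SET z = 38): {z=38}
  after event 2 (t=15: INC x by 14): {x=14, z=38}
  after event 3 (t=19: SET y = -3): {x=14, y=-3, z=38}
  after event 4 (t=23: SET z = 24): {x=14, y=-3, z=24}
  after event 5 (t=28: DEL y): {x=14, z=24}
  after event 6 (t=37: DEL x): {z=24}
  after event 7 (t=40: SET x = 30): {x=30, z=24}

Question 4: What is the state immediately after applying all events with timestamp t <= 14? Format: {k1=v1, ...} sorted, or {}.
Apply events with t <= 14 (1 events):
  after event 1 (t=9: SET z = 38): {z=38}

Answer: {z=38}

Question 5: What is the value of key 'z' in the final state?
Track key 'z' through all 10 events:
  event 1 (t=9: SET z = 38): z (absent) -> 38
  event 2 (t=15: INC x by 14): z unchanged
  event 3 (t=19: SET y = -3): z unchanged
  event 4 (t=23: SET z = 24): z 38 -> 24
  event 5 (t=28: DEL y): z unchanged
  event 6 (t=37: DEL x): z unchanged
  event 7 (t=40: SET x = 30): z unchanged
  event 8 (t=41: SET y = 32): z unchanged
  event 9 (t=43: INC z by 1): z 24 -> 25
  event 10 (t=53: DEC x by 11): z unchanged
Final: z = 25

Answer: 25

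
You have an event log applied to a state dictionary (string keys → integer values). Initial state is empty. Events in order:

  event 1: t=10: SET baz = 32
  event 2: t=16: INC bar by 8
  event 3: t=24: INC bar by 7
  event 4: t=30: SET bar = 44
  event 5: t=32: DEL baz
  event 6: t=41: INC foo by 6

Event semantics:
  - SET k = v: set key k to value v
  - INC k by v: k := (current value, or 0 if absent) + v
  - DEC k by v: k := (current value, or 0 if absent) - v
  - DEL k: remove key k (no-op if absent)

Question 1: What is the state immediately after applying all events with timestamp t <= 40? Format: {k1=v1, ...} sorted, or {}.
Apply events with t <= 40 (5 events):
  after event 1 (t=10: SET baz = 32): {baz=32}
  after event 2 (t=16: INC bar by 8): {bar=8, baz=32}
  after event 3 (t=24: INC bar by 7): {bar=15, baz=32}
  after event 4 (t=30: SET bar = 44): {bar=44, baz=32}
  after event 5 (t=32: DEL baz): {bar=44}

Answer: {bar=44}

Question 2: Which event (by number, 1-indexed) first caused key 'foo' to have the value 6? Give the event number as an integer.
Looking for first event where foo becomes 6:
  event 6: foo (absent) -> 6  <-- first match

Answer: 6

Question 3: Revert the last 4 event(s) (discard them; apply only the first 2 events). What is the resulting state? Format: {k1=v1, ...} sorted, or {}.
Answer: {bar=8, baz=32}

Derivation:
Keep first 2 events (discard last 4):
  after event 1 (t=10: SET baz = 32): {baz=32}
  after event 2 (t=16: INC bar by 8): {bar=8, baz=32}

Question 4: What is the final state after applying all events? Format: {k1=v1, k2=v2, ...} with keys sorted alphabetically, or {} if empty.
Answer: {bar=44, foo=6}

Derivation:
  after event 1 (t=10: SET baz = 32): {baz=32}
  after event 2 (t=16: INC bar by 8): {bar=8, baz=32}
  after event 3 (t=24: INC bar by 7): {bar=15, baz=32}
  after event 4 (t=30: SET bar = 44): {bar=44, baz=32}
  after event 5 (t=32: DEL baz): {bar=44}
  after event 6 (t=41: INC foo by 6): {bar=44, foo=6}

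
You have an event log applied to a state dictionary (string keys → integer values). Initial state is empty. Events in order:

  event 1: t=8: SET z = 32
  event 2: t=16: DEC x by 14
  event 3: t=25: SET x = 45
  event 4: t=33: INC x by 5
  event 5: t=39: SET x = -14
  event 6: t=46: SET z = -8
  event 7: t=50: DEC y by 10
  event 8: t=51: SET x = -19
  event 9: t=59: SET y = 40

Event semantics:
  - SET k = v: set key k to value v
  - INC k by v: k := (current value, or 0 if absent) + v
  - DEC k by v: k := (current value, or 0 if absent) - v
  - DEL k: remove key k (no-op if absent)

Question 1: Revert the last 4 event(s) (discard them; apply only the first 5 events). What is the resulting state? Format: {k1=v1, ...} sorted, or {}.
Answer: {x=-14, z=32}

Derivation:
Keep first 5 events (discard last 4):
  after event 1 (t=8: SET z = 32): {z=32}
  after event 2 (t=16: DEC x by 14): {x=-14, z=32}
  after event 3 (t=25: SET x = 45): {x=45, z=32}
  after event 4 (t=33: INC x by 5): {x=50, z=32}
  after event 5 (t=39: SET x = -14): {x=-14, z=32}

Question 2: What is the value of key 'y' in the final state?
Answer: 40

Derivation:
Track key 'y' through all 9 events:
  event 1 (t=8: SET z = 32): y unchanged
  event 2 (t=16: DEC x by 14): y unchanged
  event 3 (t=25: SET x = 45): y unchanged
  event 4 (t=33: INC x by 5): y unchanged
  event 5 (t=39: SET x = -14): y unchanged
  event 6 (t=46: SET z = -8): y unchanged
  event 7 (t=50: DEC y by 10): y (absent) -> -10
  event 8 (t=51: SET x = -19): y unchanged
  event 9 (t=59: SET y = 40): y -10 -> 40
Final: y = 40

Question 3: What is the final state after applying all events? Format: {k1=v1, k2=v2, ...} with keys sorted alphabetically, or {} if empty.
Answer: {x=-19, y=40, z=-8}

Derivation:
  after event 1 (t=8: SET z = 32): {z=32}
  after event 2 (t=16: DEC x by 14): {x=-14, z=32}
  after event 3 (t=25: SET x = 45): {x=45, z=32}
  after event 4 (t=33: INC x by 5): {x=50, z=32}
  after event 5 (t=39: SET x = -14): {x=-14, z=32}
  after event 6 (t=46: SET z = -8): {x=-14, z=-8}
  after event 7 (t=50: DEC y by 10): {x=-14, y=-10, z=-8}
  after event 8 (t=51: SET x = -19): {x=-19, y=-10, z=-8}
  after event 9 (t=59: SET y = 40): {x=-19, y=40, z=-8}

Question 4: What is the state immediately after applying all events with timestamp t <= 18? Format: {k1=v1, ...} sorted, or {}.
Apply events with t <= 18 (2 events):
  after event 1 (t=8: SET z = 32): {z=32}
  after event 2 (t=16: DEC x by 14): {x=-14, z=32}

Answer: {x=-14, z=32}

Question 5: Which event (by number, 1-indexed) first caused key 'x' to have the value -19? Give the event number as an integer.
Answer: 8

Derivation:
Looking for first event where x becomes -19:
  event 2: x = -14
  event 3: x = 45
  event 4: x = 50
  event 5: x = -14
  event 6: x = -14
  event 7: x = -14
  event 8: x -14 -> -19  <-- first match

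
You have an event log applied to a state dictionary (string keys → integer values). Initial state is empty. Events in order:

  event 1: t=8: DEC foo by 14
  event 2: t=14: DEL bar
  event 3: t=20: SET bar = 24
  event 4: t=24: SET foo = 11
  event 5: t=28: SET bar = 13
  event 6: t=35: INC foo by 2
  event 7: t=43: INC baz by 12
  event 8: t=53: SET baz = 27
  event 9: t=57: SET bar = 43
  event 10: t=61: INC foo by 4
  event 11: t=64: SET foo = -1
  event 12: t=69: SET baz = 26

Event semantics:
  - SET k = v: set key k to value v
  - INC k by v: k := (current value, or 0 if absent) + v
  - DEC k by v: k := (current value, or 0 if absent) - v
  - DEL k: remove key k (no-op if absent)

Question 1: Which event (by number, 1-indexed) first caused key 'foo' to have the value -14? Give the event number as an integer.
Answer: 1

Derivation:
Looking for first event where foo becomes -14:
  event 1: foo (absent) -> -14  <-- first match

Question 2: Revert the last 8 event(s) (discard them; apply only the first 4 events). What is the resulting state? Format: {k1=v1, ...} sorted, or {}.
Answer: {bar=24, foo=11}

Derivation:
Keep first 4 events (discard last 8):
  after event 1 (t=8: DEC foo by 14): {foo=-14}
  after event 2 (t=14: DEL bar): {foo=-14}
  after event 3 (t=20: SET bar = 24): {bar=24, foo=-14}
  after event 4 (t=24: SET foo = 11): {bar=24, foo=11}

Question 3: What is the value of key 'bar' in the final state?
Track key 'bar' through all 12 events:
  event 1 (t=8: DEC foo by 14): bar unchanged
  event 2 (t=14: DEL bar): bar (absent) -> (absent)
  event 3 (t=20: SET bar = 24): bar (absent) -> 24
  event 4 (t=24: SET foo = 11): bar unchanged
  event 5 (t=28: SET bar = 13): bar 24 -> 13
  event 6 (t=35: INC foo by 2): bar unchanged
  event 7 (t=43: INC baz by 12): bar unchanged
  event 8 (t=53: SET baz = 27): bar unchanged
  event 9 (t=57: SET bar = 43): bar 13 -> 43
  event 10 (t=61: INC foo by 4): bar unchanged
  event 11 (t=64: SET foo = -1): bar unchanged
  event 12 (t=69: SET baz = 26): bar unchanged
Final: bar = 43

Answer: 43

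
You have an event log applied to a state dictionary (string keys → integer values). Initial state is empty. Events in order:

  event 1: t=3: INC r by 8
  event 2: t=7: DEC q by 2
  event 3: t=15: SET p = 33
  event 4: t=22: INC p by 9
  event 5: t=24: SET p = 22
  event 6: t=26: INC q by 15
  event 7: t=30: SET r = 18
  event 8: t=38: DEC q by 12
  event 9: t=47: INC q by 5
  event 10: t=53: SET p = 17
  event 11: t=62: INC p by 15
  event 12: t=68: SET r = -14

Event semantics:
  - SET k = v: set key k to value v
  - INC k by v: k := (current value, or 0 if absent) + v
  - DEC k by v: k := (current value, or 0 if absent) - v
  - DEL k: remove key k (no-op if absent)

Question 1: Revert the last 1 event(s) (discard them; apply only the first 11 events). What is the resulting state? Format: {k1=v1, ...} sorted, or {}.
Keep first 11 events (discard last 1):
  after event 1 (t=3: INC r by 8): {r=8}
  after event 2 (t=7: DEC q by 2): {q=-2, r=8}
  after event 3 (t=15: SET p = 33): {p=33, q=-2, r=8}
  after event 4 (t=22: INC p by 9): {p=42, q=-2, r=8}
  after event 5 (t=24: SET p = 22): {p=22, q=-2, r=8}
  after event 6 (t=26: INC q by 15): {p=22, q=13, r=8}
  after event 7 (t=30: SET r = 18): {p=22, q=13, r=18}
  after event 8 (t=38: DEC q by 12): {p=22, q=1, r=18}
  after event 9 (t=47: INC q by 5): {p=22, q=6, r=18}
  after event 10 (t=53: SET p = 17): {p=17, q=6, r=18}
  after event 11 (t=62: INC p by 15): {p=32, q=6, r=18}

Answer: {p=32, q=6, r=18}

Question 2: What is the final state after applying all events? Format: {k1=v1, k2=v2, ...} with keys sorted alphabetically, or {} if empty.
Answer: {p=32, q=6, r=-14}

Derivation:
  after event 1 (t=3: INC r by 8): {r=8}
  after event 2 (t=7: DEC q by 2): {q=-2, r=8}
  after event 3 (t=15: SET p = 33): {p=33, q=-2, r=8}
  after event 4 (t=22: INC p by 9): {p=42, q=-2, r=8}
  after event 5 (t=24: SET p = 22): {p=22, q=-2, r=8}
  after event 6 (t=26: INC q by 15): {p=22, q=13, r=8}
  after event 7 (t=30: SET r = 18): {p=22, q=13, r=18}
  after event 8 (t=38: DEC q by 12): {p=22, q=1, r=18}
  after event 9 (t=47: INC q by 5): {p=22, q=6, r=18}
  after event 10 (t=53: SET p = 17): {p=17, q=6, r=18}
  after event 11 (t=62: INC p by 15): {p=32, q=6, r=18}
  after event 12 (t=68: SET r = -14): {p=32, q=6, r=-14}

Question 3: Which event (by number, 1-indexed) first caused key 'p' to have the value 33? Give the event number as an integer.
Answer: 3

Derivation:
Looking for first event where p becomes 33:
  event 3: p (absent) -> 33  <-- first match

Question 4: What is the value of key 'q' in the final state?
Track key 'q' through all 12 events:
  event 1 (t=3: INC r by 8): q unchanged
  event 2 (t=7: DEC q by 2): q (absent) -> -2
  event 3 (t=15: SET p = 33): q unchanged
  event 4 (t=22: INC p by 9): q unchanged
  event 5 (t=24: SET p = 22): q unchanged
  event 6 (t=26: INC q by 15): q -2 -> 13
  event 7 (t=30: SET r = 18): q unchanged
  event 8 (t=38: DEC q by 12): q 13 -> 1
  event 9 (t=47: INC q by 5): q 1 -> 6
  event 10 (t=53: SET p = 17): q unchanged
  event 11 (t=62: INC p by 15): q unchanged
  event 12 (t=68: SET r = -14): q unchanged
Final: q = 6

Answer: 6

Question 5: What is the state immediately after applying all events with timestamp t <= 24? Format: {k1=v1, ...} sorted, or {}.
Answer: {p=22, q=-2, r=8}

Derivation:
Apply events with t <= 24 (5 events):
  after event 1 (t=3: INC r by 8): {r=8}
  after event 2 (t=7: DEC q by 2): {q=-2, r=8}
  after event 3 (t=15: SET p = 33): {p=33, q=-2, r=8}
  after event 4 (t=22: INC p by 9): {p=42, q=-2, r=8}
  after event 5 (t=24: SET p = 22): {p=22, q=-2, r=8}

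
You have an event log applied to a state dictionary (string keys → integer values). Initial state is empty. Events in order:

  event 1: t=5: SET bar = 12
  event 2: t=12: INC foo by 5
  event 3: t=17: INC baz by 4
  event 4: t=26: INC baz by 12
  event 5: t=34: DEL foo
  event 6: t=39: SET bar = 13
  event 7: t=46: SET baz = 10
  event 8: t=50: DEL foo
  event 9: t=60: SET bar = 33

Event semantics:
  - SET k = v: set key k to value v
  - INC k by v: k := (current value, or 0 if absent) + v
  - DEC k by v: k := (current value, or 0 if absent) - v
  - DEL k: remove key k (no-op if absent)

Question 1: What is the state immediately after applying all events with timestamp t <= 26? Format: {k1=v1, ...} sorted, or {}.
Answer: {bar=12, baz=16, foo=5}

Derivation:
Apply events with t <= 26 (4 events):
  after event 1 (t=5: SET bar = 12): {bar=12}
  after event 2 (t=12: INC foo by 5): {bar=12, foo=5}
  after event 3 (t=17: INC baz by 4): {bar=12, baz=4, foo=5}
  after event 4 (t=26: INC baz by 12): {bar=12, baz=16, foo=5}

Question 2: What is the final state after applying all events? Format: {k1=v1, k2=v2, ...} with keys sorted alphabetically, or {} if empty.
Answer: {bar=33, baz=10}

Derivation:
  after event 1 (t=5: SET bar = 12): {bar=12}
  after event 2 (t=12: INC foo by 5): {bar=12, foo=5}
  after event 3 (t=17: INC baz by 4): {bar=12, baz=4, foo=5}
  after event 4 (t=26: INC baz by 12): {bar=12, baz=16, foo=5}
  after event 5 (t=34: DEL foo): {bar=12, baz=16}
  after event 6 (t=39: SET bar = 13): {bar=13, baz=16}
  after event 7 (t=46: SET baz = 10): {bar=13, baz=10}
  after event 8 (t=50: DEL foo): {bar=13, baz=10}
  after event 9 (t=60: SET bar = 33): {bar=33, baz=10}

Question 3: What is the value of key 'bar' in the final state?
Answer: 33

Derivation:
Track key 'bar' through all 9 events:
  event 1 (t=5: SET bar = 12): bar (absent) -> 12
  event 2 (t=12: INC foo by 5): bar unchanged
  event 3 (t=17: INC baz by 4): bar unchanged
  event 4 (t=26: INC baz by 12): bar unchanged
  event 5 (t=34: DEL foo): bar unchanged
  event 6 (t=39: SET bar = 13): bar 12 -> 13
  event 7 (t=46: SET baz = 10): bar unchanged
  event 8 (t=50: DEL foo): bar unchanged
  event 9 (t=60: SET bar = 33): bar 13 -> 33
Final: bar = 33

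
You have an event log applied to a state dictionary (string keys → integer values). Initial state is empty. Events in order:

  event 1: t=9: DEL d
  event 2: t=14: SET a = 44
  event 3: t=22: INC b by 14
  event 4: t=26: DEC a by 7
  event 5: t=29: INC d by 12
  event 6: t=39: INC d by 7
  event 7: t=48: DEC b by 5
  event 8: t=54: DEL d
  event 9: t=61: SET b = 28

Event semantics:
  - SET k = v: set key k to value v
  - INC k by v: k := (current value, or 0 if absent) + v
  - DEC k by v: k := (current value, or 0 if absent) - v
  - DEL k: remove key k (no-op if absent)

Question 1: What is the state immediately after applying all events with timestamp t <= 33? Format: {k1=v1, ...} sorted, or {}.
Apply events with t <= 33 (5 events):
  after event 1 (t=9: DEL d): {}
  after event 2 (t=14: SET a = 44): {a=44}
  after event 3 (t=22: INC b by 14): {a=44, b=14}
  after event 4 (t=26: DEC a by 7): {a=37, b=14}
  after event 5 (t=29: INC d by 12): {a=37, b=14, d=12}

Answer: {a=37, b=14, d=12}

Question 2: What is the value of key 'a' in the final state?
Answer: 37

Derivation:
Track key 'a' through all 9 events:
  event 1 (t=9: DEL d): a unchanged
  event 2 (t=14: SET a = 44): a (absent) -> 44
  event 3 (t=22: INC b by 14): a unchanged
  event 4 (t=26: DEC a by 7): a 44 -> 37
  event 5 (t=29: INC d by 12): a unchanged
  event 6 (t=39: INC d by 7): a unchanged
  event 7 (t=48: DEC b by 5): a unchanged
  event 8 (t=54: DEL d): a unchanged
  event 9 (t=61: SET b = 28): a unchanged
Final: a = 37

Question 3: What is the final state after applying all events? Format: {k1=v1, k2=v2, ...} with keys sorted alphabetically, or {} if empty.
Answer: {a=37, b=28}

Derivation:
  after event 1 (t=9: DEL d): {}
  after event 2 (t=14: SET a = 44): {a=44}
  after event 3 (t=22: INC b by 14): {a=44, b=14}
  after event 4 (t=26: DEC a by 7): {a=37, b=14}
  after event 5 (t=29: INC d by 12): {a=37, b=14, d=12}
  after event 6 (t=39: INC d by 7): {a=37, b=14, d=19}
  after event 7 (t=48: DEC b by 5): {a=37, b=9, d=19}
  after event 8 (t=54: DEL d): {a=37, b=9}
  after event 9 (t=61: SET b = 28): {a=37, b=28}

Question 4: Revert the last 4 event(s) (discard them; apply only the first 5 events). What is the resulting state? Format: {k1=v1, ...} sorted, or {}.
Keep first 5 events (discard last 4):
  after event 1 (t=9: DEL d): {}
  after event 2 (t=14: SET a = 44): {a=44}
  after event 3 (t=22: INC b by 14): {a=44, b=14}
  after event 4 (t=26: DEC a by 7): {a=37, b=14}
  after event 5 (t=29: INC d by 12): {a=37, b=14, d=12}

Answer: {a=37, b=14, d=12}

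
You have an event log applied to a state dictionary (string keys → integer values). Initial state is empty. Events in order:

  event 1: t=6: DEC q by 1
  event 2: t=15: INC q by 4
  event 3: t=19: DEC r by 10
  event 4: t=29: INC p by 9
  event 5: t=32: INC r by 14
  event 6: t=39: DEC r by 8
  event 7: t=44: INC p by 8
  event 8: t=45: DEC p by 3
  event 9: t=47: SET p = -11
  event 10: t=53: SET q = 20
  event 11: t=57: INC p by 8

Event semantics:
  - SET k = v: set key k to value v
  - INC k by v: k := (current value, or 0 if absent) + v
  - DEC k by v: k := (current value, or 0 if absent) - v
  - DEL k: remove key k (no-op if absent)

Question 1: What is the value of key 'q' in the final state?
Track key 'q' through all 11 events:
  event 1 (t=6: DEC q by 1): q (absent) -> -1
  event 2 (t=15: INC q by 4): q -1 -> 3
  event 3 (t=19: DEC r by 10): q unchanged
  event 4 (t=29: INC p by 9): q unchanged
  event 5 (t=32: INC r by 14): q unchanged
  event 6 (t=39: DEC r by 8): q unchanged
  event 7 (t=44: INC p by 8): q unchanged
  event 8 (t=45: DEC p by 3): q unchanged
  event 9 (t=47: SET p = -11): q unchanged
  event 10 (t=53: SET q = 20): q 3 -> 20
  event 11 (t=57: INC p by 8): q unchanged
Final: q = 20

Answer: 20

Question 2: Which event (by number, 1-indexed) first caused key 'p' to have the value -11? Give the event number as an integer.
Answer: 9

Derivation:
Looking for first event where p becomes -11:
  event 4: p = 9
  event 5: p = 9
  event 6: p = 9
  event 7: p = 17
  event 8: p = 14
  event 9: p 14 -> -11  <-- first match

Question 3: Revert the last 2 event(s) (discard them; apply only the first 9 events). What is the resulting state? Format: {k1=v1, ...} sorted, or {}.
Answer: {p=-11, q=3, r=-4}

Derivation:
Keep first 9 events (discard last 2):
  after event 1 (t=6: DEC q by 1): {q=-1}
  after event 2 (t=15: INC q by 4): {q=3}
  after event 3 (t=19: DEC r by 10): {q=3, r=-10}
  after event 4 (t=29: INC p by 9): {p=9, q=3, r=-10}
  after event 5 (t=32: INC r by 14): {p=9, q=3, r=4}
  after event 6 (t=39: DEC r by 8): {p=9, q=3, r=-4}
  after event 7 (t=44: INC p by 8): {p=17, q=3, r=-4}
  after event 8 (t=45: DEC p by 3): {p=14, q=3, r=-4}
  after event 9 (t=47: SET p = -11): {p=-11, q=3, r=-4}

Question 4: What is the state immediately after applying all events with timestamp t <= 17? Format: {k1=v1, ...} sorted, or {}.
Answer: {q=3}

Derivation:
Apply events with t <= 17 (2 events):
  after event 1 (t=6: DEC q by 1): {q=-1}
  after event 2 (t=15: INC q by 4): {q=3}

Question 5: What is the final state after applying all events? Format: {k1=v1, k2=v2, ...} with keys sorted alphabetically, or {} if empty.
  after event 1 (t=6: DEC q by 1): {q=-1}
  after event 2 (t=15: INC q by 4): {q=3}
  after event 3 (t=19: DEC r by 10): {q=3, r=-10}
  after event 4 (t=29: INC p by 9): {p=9, q=3, r=-10}
  after event 5 (t=32: INC r by 14): {p=9, q=3, r=4}
  after event 6 (t=39: DEC r by 8): {p=9, q=3, r=-4}
  after event 7 (t=44: INC p by 8): {p=17, q=3, r=-4}
  after event 8 (t=45: DEC p by 3): {p=14, q=3, r=-4}
  after event 9 (t=47: SET p = -11): {p=-11, q=3, r=-4}
  after event 10 (t=53: SET q = 20): {p=-11, q=20, r=-4}
  after event 11 (t=57: INC p by 8): {p=-3, q=20, r=-4}

Answer: {p=-3, q=20, r=-4}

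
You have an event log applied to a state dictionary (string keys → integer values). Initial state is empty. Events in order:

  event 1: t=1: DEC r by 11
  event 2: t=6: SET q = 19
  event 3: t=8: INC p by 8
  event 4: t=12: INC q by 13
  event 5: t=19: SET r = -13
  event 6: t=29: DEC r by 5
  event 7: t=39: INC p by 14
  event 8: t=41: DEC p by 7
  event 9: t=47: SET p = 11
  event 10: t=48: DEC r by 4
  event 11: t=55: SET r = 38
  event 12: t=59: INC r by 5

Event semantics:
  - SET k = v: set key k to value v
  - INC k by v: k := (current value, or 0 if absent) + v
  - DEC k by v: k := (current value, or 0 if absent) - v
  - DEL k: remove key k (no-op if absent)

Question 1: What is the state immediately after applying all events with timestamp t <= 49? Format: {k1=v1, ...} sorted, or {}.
Answer: {p=11, q=32, r=-22}

Derivation:
Apply events with t <= 49 (10 events):
  after event 1 (t=1: DEC r by 11): {r=-11}
  after event 2 (t=6: SET q = 19): {q=19, r=-11}
  after event 3 (t=8: INC p by 8): {p=8, q=19, r=-11}
  after event 4 (t=12: INC q by 13): {p=8, q=32, r=-11}
  after event 5 (t=19: SET r = -13): {p=8, q=32, r=-13}
  after event 6 (t=29: DEC r by 5): {p=8, q=32, r=-18}
  after event 7 (t=39: INC p by 14): {p=22, q=32, r=-18}
  after event 8 (t=41: DEC p by 7): {p=15, q=32, r=-18}
  after event 9 (t=47: SET p = 11): {p=11, q=32, r=-18}
  after event 10 (t=48: DEC r by 4): {p=11, q=32, r=-22}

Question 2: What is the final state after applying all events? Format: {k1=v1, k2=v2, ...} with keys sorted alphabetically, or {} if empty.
Answer: {p=11, q=32, r=43}

Derivation:
  after event 1 (t=1: DEC r by 11): {r=-11}
  after event 2 (t=6: SET q = 19): {q=19, r=-11}
  after event 3 (t=8: INC p by 8): {p=8, q=19, r=-11}
  after event 4 (t=12: INC q by 13): {p=8, q=32, r=-11}
  after event 5 (t=19: SET r = -13): {p=8, q=32, r=-13}
  after event 6 (t=29: DEC r by 5): {p=8, q=32, r=-18}
  after event 7 (t=39: INC p by 14): {p=22, q=32, r=-18}
  after event 8 (t=41: DEC p by 7): {p=15, q=32, r=-18}
  after event 9 (t=47: SET p = 11): {p=11, q=32, r=-18}
  after event 10 (t=48: DEC r by 4): {p=11, q=32, r=-22}
  after event 11 (t=55: SET r = 38): {p=11, q=32, r=38}
  after event 12 (t=59: INC r by 5): {p=11, q=32, r=43}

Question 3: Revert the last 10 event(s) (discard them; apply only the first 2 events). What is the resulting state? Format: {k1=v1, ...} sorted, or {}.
Keep first 2 events (discard last 10):
  after event 1 (t=1: DEC r by 11): {r=-11}
  after event 2 (t=6: SET q = 19): {q=19, r=-11}

Answer: {q=19, r=-11}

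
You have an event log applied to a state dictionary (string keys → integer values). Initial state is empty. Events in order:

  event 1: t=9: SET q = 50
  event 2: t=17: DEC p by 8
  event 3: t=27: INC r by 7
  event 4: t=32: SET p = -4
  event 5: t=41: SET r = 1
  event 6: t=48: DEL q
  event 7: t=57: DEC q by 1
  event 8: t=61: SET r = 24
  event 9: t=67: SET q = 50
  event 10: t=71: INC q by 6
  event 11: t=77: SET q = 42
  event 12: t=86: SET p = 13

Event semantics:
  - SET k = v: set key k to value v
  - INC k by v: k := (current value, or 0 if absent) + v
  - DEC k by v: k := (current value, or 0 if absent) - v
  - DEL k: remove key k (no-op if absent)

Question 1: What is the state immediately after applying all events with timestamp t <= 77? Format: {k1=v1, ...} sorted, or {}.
Answer: {p=-4, q=42, r=24}

Derivation:
Apply events with t <= 77 (11 events):
  after event 1 (t=9: SET q = 50): {q=50}
  after event 2 (t=17: DEC p by 8): {p=-8, q=50}
  after event 3 (t=27: INC r by 7): {p=-8, q=50, r=7}
  after event 4 (t=32: SET p = -4): {p=-4, q=50, r=7}
  after event 5 (t=41: SET r = 1): {p=-4, q=50, r=1}
  after event 6 (t=48: DEL q): {p=-4, r=1}
  after event 7 (t=57: DEC q by 1): {p=-4, q=-1, r=1}
  after event 8 (t=61: SET r = 24): {p=-4, q=-1, r=24}
  after event 9 (t=67: SET q = 50): {p=-4, q=50, r=24}
  after event 10 (t=71: INC q by 6): {p=-4, q=56, r=24}
  after event 11 (t=77: SET q = 42): {p=-4, q=42, r=24}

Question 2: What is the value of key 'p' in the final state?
Answer: 13

Derivation:
Track key 'p' through all 12 events:
  event 1 (t=9: SET q = 50): p unchanged
  event 2 (t=17: DEC p by 8): p (absent) -> -8
  event 3 (t=27: INC r by 7): p unchanged
  event 4 (t=32: SET p = -4): p -8 -> -4
  event 5 (t=41: SET r = 1): p unchanged
  event 6 (t=48: DEL q): p unchanged
  event 7 (t=57: DEC q by 1): p unchanged
  event 8 (t=61: SET r = 24): p unchanged
  event 9 (t=67: SET q = 50): p unchanged
  event 10 (t=71: INC q by 6): p unchanged
  event 11 (t=77: SET q = 42): p unchanged
  event 12 (t=86: SET p = 13): p -4 -> 13
Final: p = 13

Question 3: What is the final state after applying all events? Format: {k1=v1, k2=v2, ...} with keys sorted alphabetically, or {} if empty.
  after event 1 (t=9: SET q = 50): {q=50}
  after event 2 (t=17: DEC p by 8): {p=-8, q=50}
  after event 3 (t=27: INC r by 7): {p=-8, q=50, r=7}
  after event 4 (t=32: SET p = -4): {p=-4, q=50, r=7}
  after event 5 (t=41: SET r = 1): {p=-4, q=50, r=1}
  after event 6 (t=48: DEL q): {p=-4, r=1}
  after event 7 (t=57: DEC q by 1): {p=-4, q=-1, r=1}
  after event 8 (t=61: SET r = 24): {p=-4, q=-1, r=24}
  after event 9 (t=67: SET q = 50): {p=-4, q=50, r=24}
  after event 10 (t=71: INC q by 6): {p=-4, q=56, r=24}
  after event 11 (t=77: SET q = 42): {p=-4, q=42, r=24}
  after event 12 (t=86: SET p = 13): {p=13, q=42, r=24}

Answer: {p=13, q=42, r=24}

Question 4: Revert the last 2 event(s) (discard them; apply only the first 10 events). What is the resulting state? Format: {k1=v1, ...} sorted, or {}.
Keep first 10 events (discard last 2):
  after event 1 (t=9: SET q = 50): {q=50}
  after event 2 (t=17: DEC p by 8): {p=-8, q=50}
  after event 3 (t=27: INC r by 7): {p=-8, q=50, r=7}
  after event 4 (t=32: SET p = -4): {p=-4, q=50, r=7}
  after event 5 (t=41: SET r = 1): {p=-4, q=50, r=1}
  after event 6 (t=48: DEL q): {p=-4, r=1}
  after event 7 (t=57: DEC q by 1): {p=-4, q=-1, r=1}
  after event 8 (t=61: SET r = 24): {p=-4, q=-1, r=24}
  after event 9 (t=67: SET q = 50): {p=-4, q=50, r=24}
  after event 10 (t=71: INC q by 6): {p=-4, q=56, r=24}

Answer: {p=-4, q=56, r=24}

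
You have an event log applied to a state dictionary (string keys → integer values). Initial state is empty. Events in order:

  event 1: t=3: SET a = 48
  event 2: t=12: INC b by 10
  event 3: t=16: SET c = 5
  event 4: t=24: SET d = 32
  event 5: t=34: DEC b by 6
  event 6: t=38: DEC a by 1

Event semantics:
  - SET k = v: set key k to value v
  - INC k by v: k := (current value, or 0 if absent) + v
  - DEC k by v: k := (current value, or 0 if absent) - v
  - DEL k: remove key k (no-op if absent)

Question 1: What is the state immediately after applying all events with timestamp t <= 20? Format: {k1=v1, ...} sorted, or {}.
Apply events with t <= 20 (3 events):
  after event 1 (t=3: SET a = 48): {a=48}
  after event 2 (t=12: INC b by 10): {a=48, b=10}
  after event 3 (t=16: SET c = 5): {a=48, b=10, c=5}

Answer: {a=48, b=10, c=5}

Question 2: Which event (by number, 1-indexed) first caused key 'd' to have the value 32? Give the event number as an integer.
Answer: 4

Derivation:
Looking for first event where d becomes 32:
  event 4: d (absent) -> 32  <-- first match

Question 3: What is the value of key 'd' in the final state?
Track key 'd' through all 6 events:
  event 1 (t=3: SET a = 48): d unchanged
  event 2 (t=12: INC b by 10): d unchanged
  event 3 (t=16: SET c = 5): d unchanged
  event 4 (t=24: SET d = 32): d (absent) -> 32
  event 5 (t=34: DEC b by 6): d unchanged
  event 6 (t=38: DEC a by 1): d unchanged
Final: d = 32

Answer: 32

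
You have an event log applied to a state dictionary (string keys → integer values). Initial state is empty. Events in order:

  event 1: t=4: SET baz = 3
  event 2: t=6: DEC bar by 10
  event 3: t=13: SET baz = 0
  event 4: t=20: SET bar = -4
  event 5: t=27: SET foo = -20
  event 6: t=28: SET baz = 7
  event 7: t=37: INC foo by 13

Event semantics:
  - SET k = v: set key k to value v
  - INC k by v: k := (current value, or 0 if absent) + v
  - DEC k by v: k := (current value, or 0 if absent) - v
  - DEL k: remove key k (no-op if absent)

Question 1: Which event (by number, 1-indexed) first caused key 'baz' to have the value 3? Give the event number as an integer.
Answer: 1

Derivation:
Looking for first event where baz becomes 3:
  event 1: baz (absent) -> 3  <-- first match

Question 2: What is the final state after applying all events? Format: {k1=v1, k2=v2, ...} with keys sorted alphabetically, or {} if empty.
  after event 1 (t=4: SET baz = 3): {baz=3}
  after event 2 (t=6: DEC bar by 10): {bar=-10, baz=3}
  after event 3 (t=13: SET baz = 0): {bar=-10, baz=0}
  after event 4 (t=20: SET bar = -4): {bar=-4, baz=0}
  after event 5 (t=27: SET foo = -20): {bar=-4, baz=0, foo=-20}
  after event 6 (t=28: SET baz = 7): {bar=-4, baz=7, foo=-20}
  after event 7 (t=37: INC foo by 13): {bar=-4, baz=7, foo=-7}

Answer: {bar=-4, baz=7, foo=-7}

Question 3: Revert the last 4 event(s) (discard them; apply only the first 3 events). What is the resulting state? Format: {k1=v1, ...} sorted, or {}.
Answer: {bar=-10, baz=0}

Derivation:
Keep first 3 events (discard last 4):
  after event 1 (t=4: SET baz = 3): {baz=3}
  after event 2 (t=6: DEC bar by 10): {bar=-10, baz=3}
  after event 3 (t=13: SET baz = 0): {bar=-10, baz=0}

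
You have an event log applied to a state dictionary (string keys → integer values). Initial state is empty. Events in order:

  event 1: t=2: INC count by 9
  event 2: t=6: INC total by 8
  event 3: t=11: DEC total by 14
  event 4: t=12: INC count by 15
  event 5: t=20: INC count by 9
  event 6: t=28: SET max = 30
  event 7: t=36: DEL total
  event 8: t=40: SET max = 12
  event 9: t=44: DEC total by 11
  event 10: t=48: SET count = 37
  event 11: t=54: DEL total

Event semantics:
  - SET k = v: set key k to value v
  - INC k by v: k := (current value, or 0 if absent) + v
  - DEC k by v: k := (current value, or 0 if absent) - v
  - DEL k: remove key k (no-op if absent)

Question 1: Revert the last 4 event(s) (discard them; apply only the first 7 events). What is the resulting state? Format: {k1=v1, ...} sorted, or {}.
Answer: {count=33, max=30}

Derivation:
Keep first 7 events (discard last 4):
  after event 1 (t=2: INC count by 9): {count=9}
  after event 2 (t=6: INC total by 8): {count=9, total=8}
  after event 3 (t=11: DEC total by 14): {count=9, total=-6}
  after event 4 (t=12: INC count by 15): {count=24, total=-6}
  after event 5 (t=20: INC count by 9): {count=33, total=-6}
  after event 6 (t=28: SET max = 30): {count=33, max=30, total=-6}
  after event 7 (t=36: DEL total): {count=33, max=30}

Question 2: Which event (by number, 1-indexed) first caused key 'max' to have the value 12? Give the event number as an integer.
Looking for first event where max becomes 12:
  event 6: max = 30
  event 7: max = 30
  event 8: max 30 -> 12  <-- first match

Answer: 8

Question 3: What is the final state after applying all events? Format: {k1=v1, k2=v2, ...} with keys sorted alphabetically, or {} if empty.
Answer: {count=37, max=12}

Derivation:
  after event 1 (t=2: INC count by 9): {count=9}
  after event 2 (t=6: INC total by 8): {count=9, total=8}
  after event 3 (t=11: DEC total by 14): {count=9, total=-6}
  after event 4 (t=12: INC count by 15): {count=24, total=-6}
  after event 5 (t=20: INC count by 9): {count=33, total=-6}
  after event 6 (t=28: SET max = 30): {count=33, max=30, total=-6}
  after event 7 (t=36: DEL total): {count=33, max=30}
  after event 8 (t=40: SET max = 12): {count=33, max=12}
  after event 9 (t=44: DEC total by 11): {count=33, max=12, total=-11}
  after event 10 (t=48: SET count = 37): {count=37, max=12, total=-11}
  after event 11 (t=54: DEL total): {count=37, max=12}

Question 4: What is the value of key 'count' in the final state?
Track key 'count' through all 11 events:
  event 1 (t=2: INC count by 9): count (absent) -> 9
  event 2 (t=6: INC total by 8): count unchanged
  event 3 (t=11: DEC total by 14): count unchanged
  event 4 (t=12: INC count by 15): count 9 -> 24
  event 5 (t=20: INC count by 9): count 24 -> 33
  event 6 (t=28: SET max = 30): count unchanged
  event 7 (t=36: DEL total): count unchanged
  event 8 (t=40: SET max = 12): count unchanged
  event 9 (t=44: DEC total by 11): count unchanged
  event 10 (t=48: SET count = 37): count 33 -> 37
  event 11 (t=54: DEL total): count unchanged
Final: count = 37

Answer: 37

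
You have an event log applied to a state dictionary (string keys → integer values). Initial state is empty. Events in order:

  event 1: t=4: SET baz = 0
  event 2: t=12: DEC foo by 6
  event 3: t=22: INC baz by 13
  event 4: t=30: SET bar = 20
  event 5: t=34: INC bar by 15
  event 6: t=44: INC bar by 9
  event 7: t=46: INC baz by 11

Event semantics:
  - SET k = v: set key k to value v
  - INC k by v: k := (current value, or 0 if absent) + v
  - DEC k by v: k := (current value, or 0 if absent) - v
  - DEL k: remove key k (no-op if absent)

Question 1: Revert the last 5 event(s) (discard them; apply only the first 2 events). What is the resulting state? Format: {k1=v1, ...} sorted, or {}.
Keep first 2 events (discard last 5):
  after event 1 (t=4: SET baz = 0): {baz=0}
  after event 2 (t=12: DEC foo by 6): {baz=0, foo=-6}

Answer: {baz=0, foo=-6}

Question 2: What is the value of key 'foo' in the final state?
Track key 'foo' through all 7 events:
  event 1 (t=4: SET baz = 0): foo unchanged
  event 2 (t=12: DEC foo by 6): foo (absent) -> -6
  event 3 (t=22: INC baz by 13): foo unchanged
  event 4 (t=30: SET bar = 20): foo unchanged
  event 5 (t=34: INC bar by 15): foo unchanged
  event 6 (t=44: INC bar by 9): foo unchanged
  event 7 (t=46: INC baz by 11): foo unchanged
Final: foo = -6

Answer: -6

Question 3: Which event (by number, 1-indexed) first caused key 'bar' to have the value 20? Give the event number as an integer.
Answer: 4

Derivation:
Looking for first event where bar becomes 20:
  event 4: bar (absent) -> 20  <-- first match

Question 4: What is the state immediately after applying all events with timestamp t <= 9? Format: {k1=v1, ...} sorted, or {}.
Apply events with t <= 9 (1 events):
  after event 1 (t=4: SET baz = 0): {baz=0}

Answer: {baz=0}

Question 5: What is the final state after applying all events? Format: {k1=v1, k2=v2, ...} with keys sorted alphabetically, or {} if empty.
Answer: {bar=44, baz=24, foo=-6}

Derivation:
  after event 1 (t=4: SET baz = 0): {baz=0}
  after event 2 (t=12: DEC foo by 6): {baz=0, foo=-6}
  after event 3 (t=22: INC baz by 13): {baz=13, foo=-6}
  after event 4 (t=30: SET bar = 20): {bar=20, baz=13, foo=-6}
  after event 5 (t=34: INC bar by 15): {bar=35, baz=13, foo=-6}
  after event 6 (t=44: INC bar by 9): {bar=44, baz=13, foo=-6}
  after event 7 (t=46: INC baz by 11): {bar=44, baz=24, foo=-6}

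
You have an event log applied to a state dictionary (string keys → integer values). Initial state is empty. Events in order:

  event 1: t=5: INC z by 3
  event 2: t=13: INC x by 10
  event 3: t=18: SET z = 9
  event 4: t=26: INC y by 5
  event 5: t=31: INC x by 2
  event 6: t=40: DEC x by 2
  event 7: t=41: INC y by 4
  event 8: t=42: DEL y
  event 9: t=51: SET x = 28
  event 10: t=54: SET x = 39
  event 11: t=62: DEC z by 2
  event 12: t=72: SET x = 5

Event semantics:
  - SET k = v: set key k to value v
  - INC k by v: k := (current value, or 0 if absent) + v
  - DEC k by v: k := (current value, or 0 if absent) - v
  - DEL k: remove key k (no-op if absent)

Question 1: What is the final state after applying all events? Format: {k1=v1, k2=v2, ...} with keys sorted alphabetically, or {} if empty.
Answer: {x=5, z=7}

Derivation:
  after event 1 (t=5: INC z by 3): {z=3}
  after event 2 (t=13: INC x by 10): {x=10, z=3}
  after event 3 (t=18: SET z = 9): {x=10, z=9}
  after event 4 (t=26: INC y by 5): {x=10, y=5, z=9}
  after event 5 (t=31: INC x by 2): {x=12, y=5, z=9}
  after event 6 (t=40: DEC x by 2): {x=10, y=5, z=9}
  after event 7 (t=41: INC y by 4): {x=10, y=9, z=9}
  after event 8 (t=42: DEL y): {x=10, z=9}
  after event 9 (t=51: SET x = 28): {x=28, z=9}
  after event 10 (t=54: SET x = 39): {x=39, z=9}
  after event 11 (t=62: DEC z by 2): {x=39, z=7}
  after event 12 (t=72: SET x = 5): {x=5, z=7}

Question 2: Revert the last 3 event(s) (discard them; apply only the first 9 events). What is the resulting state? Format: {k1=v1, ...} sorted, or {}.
Answer: {x=28, z=9}

Derivation:
Keep first 9 events (discard last 3):
  after event 1 (t=5: INC z by 3): {z=3}
  after event 2 (t=13: INC x by 10): {x=10, z=3}
  after event 3 (t=18: SET z = 9): {x=10, z=9}
  after event 4 (t=26: INC y by 5): {x=10, y=5, z=9}
  after event 5 (t=31: INC x by 2): {x=12, y=5, z=9}
  after event 6 (t=40: DEC x by 2): {x=10, y=5, z=9}
  after event 7 (t=41: INC y by 4): {x=10, y=9, z=9}
  after event 8 (t=42: DEL y): {x=10, z=9}
  after event 9 (t=51: SET x = 28): {x=28, z=9}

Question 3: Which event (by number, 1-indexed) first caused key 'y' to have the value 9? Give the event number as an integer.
Answer: 7

Derivation:
Looking for first event where y becomes 9:
  event 4: y = 5
  event 5: y = 5
  event 6: y = 5
  event 7: y 5 -> 9  <-- first match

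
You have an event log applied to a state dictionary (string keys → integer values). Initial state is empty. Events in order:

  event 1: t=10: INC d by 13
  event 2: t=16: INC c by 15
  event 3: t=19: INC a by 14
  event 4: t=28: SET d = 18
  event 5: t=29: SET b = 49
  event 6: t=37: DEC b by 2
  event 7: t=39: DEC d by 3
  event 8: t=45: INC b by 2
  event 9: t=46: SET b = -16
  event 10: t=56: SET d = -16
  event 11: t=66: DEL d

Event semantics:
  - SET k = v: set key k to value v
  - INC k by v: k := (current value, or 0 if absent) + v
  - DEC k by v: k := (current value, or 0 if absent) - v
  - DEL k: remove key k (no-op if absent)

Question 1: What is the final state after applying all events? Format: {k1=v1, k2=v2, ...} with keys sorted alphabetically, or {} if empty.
Answer: {a=14, b=-16, c=15}

Derivation:
  after event 1 (t=10: INC d by 13): {d=13}
  after event 2 (t=16: INC c by 15): {c=15, d=13}
  after event 3 (t=19: INC a by 14): {a=14, c=15, d=13}
  after event 4 (t=28: SET d = 18): {a=14, c=15, d=18}
  after event 5 (t=29: SET b = 49): {a=14, b=49, c=15, d=18}
  after event 6 (t=37: DEC b by 2): {a=14, b=47, c=15, d=18}
  after event 7 (t=39: DEC d by 3): {a=14, b=47, c=15, d=15}
  after event 8 (t=45: INC b by 2): {a=14, b=49, c=15, d=15}
  after event 9 (t=46: SET b = -16): {a=14, b=-16, c=15, d=15}
  after event 10 (t=56: SET d = -16): {a=14, b=-16, c=15, d=-16}
  after event 11 (t=66: DEL d): {a=14, b=-16, c=15}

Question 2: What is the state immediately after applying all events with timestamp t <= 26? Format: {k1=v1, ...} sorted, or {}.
Answer: {a=14, c=15, d=13}

Derivation:
Apply events with t <= 26 (3 events):
  after event 1 (t=10: INC d by 13): {d=13}
  after event 2 (t=16: INC c by 15): {c=15, d=13}
  after event 3 (t=19: INC a by 14): {a=14, c=15, d=13}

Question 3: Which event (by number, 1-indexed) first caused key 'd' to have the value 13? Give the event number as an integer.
Looking for first event where d becomes 13:
  event 1: d (absent) -> 13  <-- first match

Answer: 1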